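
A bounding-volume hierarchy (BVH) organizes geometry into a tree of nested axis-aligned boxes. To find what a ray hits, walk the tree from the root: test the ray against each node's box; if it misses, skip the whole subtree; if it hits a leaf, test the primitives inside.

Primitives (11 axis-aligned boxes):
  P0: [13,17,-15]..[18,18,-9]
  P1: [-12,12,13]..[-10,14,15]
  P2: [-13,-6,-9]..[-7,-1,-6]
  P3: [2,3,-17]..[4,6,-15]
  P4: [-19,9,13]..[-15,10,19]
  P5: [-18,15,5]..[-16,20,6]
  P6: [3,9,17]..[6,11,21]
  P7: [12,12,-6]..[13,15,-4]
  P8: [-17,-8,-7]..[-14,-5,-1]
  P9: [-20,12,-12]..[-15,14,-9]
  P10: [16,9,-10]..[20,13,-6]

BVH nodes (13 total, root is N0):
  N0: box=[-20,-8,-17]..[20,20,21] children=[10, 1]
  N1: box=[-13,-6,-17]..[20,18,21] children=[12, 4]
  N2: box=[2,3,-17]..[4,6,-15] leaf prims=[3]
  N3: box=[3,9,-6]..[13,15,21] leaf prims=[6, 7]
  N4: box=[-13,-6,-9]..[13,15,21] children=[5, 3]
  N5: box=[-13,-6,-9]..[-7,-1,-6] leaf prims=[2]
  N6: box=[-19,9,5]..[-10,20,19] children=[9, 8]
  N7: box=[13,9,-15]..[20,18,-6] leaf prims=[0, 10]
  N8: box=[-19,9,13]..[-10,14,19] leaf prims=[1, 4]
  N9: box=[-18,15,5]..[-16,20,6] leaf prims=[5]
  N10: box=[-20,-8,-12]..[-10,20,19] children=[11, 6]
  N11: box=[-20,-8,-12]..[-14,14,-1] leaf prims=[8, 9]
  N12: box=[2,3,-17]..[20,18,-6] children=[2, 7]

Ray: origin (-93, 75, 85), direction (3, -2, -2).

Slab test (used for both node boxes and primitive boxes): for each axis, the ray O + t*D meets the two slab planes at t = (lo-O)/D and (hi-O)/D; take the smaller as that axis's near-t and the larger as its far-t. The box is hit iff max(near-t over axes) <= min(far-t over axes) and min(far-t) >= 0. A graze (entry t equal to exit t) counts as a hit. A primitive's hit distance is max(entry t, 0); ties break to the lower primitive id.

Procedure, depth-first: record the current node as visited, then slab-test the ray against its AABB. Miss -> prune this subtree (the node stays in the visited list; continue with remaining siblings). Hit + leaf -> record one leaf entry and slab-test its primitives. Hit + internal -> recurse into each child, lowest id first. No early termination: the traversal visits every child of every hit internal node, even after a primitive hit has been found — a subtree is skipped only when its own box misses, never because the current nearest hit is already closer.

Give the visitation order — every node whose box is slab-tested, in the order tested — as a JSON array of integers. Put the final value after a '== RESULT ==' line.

Trace the traversal:
N0 x:[73/3,113/3] y:[55/2,83/2] z:[32,51] -> hit [32,113/3], descend [1, 10]
  N1 x:[80/3,113/3] y:[57/2,81/2] z:[32,51] -> hit [32,113/3], descend [4, 12]
    N4 x:[80/3,106/3] y:[30,81/2] z:[32,47] -> hit [32,106/3], descend [3, 5]
      N3 x:[32,106/3] y:[30,33] z:[32,91/2] -> hit [32,33] leaf, test {P6@t=32, P7(miss)}
      N5 x:[80/3,86/3] y:[38,81/2] z:[91/2,47] -> miss, prune
    N12 x:[95/3,113/3] y:[57/2,36] z:[91/2,51] -> miss, prune
  N10 x:[73/3,83/3] y:[55/2,83/2] z:[33,97/2] -> miss, prune

order=[0, 1, 4, 3, 5, 12, 10]  |boxes|=7  |leaves|=1  hit=P6

== RESULT ==
[0, 1, 4, 3, 5, 12, 10]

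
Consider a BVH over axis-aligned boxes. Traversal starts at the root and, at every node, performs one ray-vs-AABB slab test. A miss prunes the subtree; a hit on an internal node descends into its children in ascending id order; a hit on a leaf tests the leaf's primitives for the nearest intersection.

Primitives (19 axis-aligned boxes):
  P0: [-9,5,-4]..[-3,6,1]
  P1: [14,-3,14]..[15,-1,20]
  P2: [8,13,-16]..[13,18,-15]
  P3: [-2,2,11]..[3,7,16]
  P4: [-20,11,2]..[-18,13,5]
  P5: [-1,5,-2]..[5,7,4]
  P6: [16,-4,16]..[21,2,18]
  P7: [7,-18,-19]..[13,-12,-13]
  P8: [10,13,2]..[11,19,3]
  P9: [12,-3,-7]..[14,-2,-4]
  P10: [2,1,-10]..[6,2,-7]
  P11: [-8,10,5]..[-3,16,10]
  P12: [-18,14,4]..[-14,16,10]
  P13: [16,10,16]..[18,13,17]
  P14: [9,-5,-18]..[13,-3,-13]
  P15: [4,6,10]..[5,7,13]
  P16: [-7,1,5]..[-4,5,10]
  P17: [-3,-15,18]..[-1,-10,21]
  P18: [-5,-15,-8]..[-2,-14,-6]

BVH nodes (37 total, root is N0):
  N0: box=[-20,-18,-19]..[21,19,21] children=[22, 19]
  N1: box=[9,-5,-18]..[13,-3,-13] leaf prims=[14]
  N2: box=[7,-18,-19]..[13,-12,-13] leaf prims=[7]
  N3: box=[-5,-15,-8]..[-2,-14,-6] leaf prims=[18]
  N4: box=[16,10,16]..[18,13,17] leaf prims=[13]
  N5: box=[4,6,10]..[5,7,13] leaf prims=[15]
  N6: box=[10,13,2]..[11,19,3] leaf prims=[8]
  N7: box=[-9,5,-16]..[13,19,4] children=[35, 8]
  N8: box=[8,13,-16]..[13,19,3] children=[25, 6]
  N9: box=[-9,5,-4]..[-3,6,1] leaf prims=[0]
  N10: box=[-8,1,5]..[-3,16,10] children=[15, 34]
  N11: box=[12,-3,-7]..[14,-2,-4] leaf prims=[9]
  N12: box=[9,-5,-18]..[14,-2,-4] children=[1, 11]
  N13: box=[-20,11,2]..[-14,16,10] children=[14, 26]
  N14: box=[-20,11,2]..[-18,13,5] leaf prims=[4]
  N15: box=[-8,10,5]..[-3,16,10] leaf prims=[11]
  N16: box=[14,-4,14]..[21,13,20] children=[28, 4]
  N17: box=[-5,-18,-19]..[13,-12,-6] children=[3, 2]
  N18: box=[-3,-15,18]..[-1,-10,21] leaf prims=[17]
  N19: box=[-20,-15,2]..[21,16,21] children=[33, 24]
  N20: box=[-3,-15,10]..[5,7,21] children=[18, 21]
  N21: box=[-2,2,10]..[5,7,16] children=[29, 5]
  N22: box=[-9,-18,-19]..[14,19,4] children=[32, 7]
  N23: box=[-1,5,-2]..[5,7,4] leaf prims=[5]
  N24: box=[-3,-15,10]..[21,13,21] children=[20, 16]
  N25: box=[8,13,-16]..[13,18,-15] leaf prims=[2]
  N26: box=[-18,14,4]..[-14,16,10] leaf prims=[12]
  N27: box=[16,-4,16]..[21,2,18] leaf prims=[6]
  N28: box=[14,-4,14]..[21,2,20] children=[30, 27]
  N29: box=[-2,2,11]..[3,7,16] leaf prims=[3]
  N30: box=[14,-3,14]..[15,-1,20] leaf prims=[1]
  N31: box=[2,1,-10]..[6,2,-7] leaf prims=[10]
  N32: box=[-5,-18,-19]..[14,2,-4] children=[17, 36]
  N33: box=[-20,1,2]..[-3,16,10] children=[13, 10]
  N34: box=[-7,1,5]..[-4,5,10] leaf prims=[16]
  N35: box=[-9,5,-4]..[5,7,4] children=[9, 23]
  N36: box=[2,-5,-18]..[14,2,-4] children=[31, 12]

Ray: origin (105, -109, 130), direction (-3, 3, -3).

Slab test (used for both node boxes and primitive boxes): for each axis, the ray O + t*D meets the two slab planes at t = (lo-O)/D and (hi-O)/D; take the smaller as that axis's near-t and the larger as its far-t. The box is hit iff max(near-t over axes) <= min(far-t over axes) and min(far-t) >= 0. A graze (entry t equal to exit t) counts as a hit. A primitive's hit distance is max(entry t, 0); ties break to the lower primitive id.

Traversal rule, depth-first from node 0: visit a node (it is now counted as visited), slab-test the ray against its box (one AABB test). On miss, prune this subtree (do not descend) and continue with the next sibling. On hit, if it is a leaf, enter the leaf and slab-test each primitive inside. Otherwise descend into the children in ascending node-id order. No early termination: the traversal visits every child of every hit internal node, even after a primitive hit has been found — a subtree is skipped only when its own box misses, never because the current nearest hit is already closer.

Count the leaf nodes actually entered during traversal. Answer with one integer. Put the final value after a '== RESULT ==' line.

Walk:
N0 x:[28,125/3] y:[91/3,128/3] z:[109/3,149/3] -> hit [109/3,125/3], descend [19, 22]
  N19 x:[28,125/3] y:[94/3,125/3] z:[109/3,128/3] -> hit [109/3,125/3], descend [24, 33]
    N24 x:[28,36] y:[94/3,122/3] z:[109/3,40] -> miss, prune
    N33 x:[36,125/3] y:[110/3,125/3] z:[40,128/3] -> hit [40,125/3], descend [10, 13]
      N10 x:[36,113/3] y:[110/3,125/3] z:[40,125/3] -> miss, prune
      N13 x:[119/3,125/3] y:[40,125/3] z:[40,128/3] -> hit [40,125/3], descend [14, 26]
        N14 x:[41,125/3] y:[40,122/3] z:[125/3,128/3] -> miss, prune
        N26 x:[119/3,41] y:[41,125/3] z:[40,42] -> hit [41,41] leaf, test {P12@t=41}
  N22 x:[91/3,38] y:[91/3,128/3] z:[42,149/3] -> miss, prune

Visited [0, 19, 24, 33, 10, 13, 14, 26, 22]. Tests: 9 box, 1 leaf. Nearest: P12.

== RESULT ==
1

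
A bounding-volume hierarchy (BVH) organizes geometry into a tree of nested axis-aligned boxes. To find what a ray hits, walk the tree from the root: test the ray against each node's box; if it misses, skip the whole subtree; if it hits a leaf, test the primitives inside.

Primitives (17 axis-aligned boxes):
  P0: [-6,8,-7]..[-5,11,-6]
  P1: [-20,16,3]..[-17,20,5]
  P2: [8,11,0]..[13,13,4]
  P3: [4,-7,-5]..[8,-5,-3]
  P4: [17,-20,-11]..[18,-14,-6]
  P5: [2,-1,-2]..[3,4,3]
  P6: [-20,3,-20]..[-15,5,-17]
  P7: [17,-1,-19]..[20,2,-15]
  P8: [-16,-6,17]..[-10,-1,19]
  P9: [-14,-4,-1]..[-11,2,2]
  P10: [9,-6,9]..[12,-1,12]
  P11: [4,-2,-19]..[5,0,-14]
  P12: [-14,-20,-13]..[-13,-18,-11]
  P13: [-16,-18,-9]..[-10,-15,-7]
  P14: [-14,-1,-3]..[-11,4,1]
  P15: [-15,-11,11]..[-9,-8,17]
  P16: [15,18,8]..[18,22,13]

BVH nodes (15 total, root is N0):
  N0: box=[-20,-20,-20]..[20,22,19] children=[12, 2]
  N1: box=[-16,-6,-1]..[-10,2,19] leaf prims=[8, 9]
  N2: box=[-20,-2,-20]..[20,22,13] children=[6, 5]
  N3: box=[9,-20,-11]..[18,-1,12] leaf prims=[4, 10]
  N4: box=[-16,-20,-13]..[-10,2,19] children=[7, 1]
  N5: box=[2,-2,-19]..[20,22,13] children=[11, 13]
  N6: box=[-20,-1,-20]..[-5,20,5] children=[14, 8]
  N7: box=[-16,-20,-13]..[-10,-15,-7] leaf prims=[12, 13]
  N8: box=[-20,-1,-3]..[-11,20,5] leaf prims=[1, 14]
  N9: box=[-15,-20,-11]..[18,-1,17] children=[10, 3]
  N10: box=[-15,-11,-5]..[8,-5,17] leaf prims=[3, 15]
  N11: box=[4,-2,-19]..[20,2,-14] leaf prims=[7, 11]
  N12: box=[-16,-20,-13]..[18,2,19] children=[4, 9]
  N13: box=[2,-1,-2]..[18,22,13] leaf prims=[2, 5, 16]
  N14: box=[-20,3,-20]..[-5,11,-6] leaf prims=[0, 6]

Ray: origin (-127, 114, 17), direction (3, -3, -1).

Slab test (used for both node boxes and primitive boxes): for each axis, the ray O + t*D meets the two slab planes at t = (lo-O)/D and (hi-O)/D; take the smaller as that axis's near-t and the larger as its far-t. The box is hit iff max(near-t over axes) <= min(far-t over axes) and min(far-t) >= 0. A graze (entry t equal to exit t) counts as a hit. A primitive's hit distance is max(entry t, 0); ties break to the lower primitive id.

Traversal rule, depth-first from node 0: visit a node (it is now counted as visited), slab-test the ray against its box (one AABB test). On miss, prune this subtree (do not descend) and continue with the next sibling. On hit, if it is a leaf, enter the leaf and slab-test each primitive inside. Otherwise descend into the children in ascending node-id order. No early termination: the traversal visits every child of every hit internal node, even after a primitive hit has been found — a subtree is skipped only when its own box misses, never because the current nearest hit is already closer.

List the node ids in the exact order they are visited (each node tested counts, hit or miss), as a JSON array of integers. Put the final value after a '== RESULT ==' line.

Walk:
N0 x:[107/3,49] y:[92/3,134/3] z:[-2,37] -> hit [107/3,37], descend [2, 12]
  N2 x:[107/3,49] y:[92/3,116/3] z:[4,37] -> hit [107/3,37], descend [5, 6]
    N5 x:[43,49] y:[92/3,116/3] z:[4,36] -> miss, prune
    N6 x:[107/3,122/3] y:[94/3,115/3] z:[12,37] -> hit [107/3,37], descend [8, 14]
      N8 x:[107/3,116/3] y:[94/3,115/3] z:[12,20] -> miss, prune
      N14 x:[107/3,122/3] y:[103/3,37] z:[23,37] -> hit [107/3,37] leaf, test {P0(miss), P6@t=109/3}
  N12 x:[37,145/3] y:[112/3,134/3] z:[-2,30] -> miss, prune

Summary -> nodes [0, 2, 5, 6, 8, 14, 12]; box-tests=7; leaf-entries=1; first=P6

== RESULT ==
[0, 2, 5, 6, 8, 14, 12]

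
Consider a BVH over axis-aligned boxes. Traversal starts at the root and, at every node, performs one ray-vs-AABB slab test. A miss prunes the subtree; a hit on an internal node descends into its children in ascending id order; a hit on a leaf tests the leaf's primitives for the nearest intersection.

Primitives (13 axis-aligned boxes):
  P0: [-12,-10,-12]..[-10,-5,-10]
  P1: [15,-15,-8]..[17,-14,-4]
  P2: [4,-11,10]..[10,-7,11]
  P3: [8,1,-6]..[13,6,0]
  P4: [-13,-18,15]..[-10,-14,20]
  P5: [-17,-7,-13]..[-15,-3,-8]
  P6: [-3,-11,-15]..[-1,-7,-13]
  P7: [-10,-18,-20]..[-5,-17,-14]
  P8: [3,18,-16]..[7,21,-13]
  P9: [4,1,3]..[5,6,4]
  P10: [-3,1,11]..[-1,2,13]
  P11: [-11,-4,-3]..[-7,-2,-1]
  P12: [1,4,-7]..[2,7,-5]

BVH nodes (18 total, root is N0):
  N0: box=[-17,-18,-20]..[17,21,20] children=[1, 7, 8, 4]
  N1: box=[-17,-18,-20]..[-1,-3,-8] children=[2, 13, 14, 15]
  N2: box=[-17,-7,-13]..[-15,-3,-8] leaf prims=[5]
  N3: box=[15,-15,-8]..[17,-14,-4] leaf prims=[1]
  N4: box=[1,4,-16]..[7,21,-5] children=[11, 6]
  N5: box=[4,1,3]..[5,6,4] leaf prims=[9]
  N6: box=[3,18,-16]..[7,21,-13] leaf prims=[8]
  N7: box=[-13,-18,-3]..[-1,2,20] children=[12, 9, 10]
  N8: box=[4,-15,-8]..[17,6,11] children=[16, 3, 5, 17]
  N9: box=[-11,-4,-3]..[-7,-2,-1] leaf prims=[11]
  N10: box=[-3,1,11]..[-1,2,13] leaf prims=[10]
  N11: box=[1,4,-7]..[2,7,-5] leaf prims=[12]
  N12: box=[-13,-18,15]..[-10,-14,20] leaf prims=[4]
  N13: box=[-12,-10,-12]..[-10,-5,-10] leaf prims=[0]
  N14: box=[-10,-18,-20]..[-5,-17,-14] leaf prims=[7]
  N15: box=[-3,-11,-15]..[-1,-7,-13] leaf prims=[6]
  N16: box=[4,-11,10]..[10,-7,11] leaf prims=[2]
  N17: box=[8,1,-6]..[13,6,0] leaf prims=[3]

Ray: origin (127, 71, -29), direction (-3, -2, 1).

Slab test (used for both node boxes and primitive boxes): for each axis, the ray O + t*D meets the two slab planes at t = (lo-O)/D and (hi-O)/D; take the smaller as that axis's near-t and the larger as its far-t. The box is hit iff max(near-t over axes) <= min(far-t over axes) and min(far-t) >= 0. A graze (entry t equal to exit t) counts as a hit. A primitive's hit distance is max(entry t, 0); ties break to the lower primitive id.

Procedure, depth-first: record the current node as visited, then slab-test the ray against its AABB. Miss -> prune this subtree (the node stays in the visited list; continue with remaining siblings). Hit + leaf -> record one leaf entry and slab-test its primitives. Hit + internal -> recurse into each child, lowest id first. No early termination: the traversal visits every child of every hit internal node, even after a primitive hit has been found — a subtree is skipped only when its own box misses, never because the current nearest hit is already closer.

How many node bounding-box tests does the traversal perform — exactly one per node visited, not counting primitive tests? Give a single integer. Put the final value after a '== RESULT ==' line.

Traverse from the root:
N0 x:[110/3,48] y:[25,89/2] z:[9,49] -> hit [110/3,89/2], descend [1, 4, 7, 8]
  N1 x:[128/3,48] y:[37,89/2] z:[9,21] -> miss, prune
  N4 x:[40,42] y:[25,67/2] z:[13,24] -> miss, prune
  N7 x:[128/3,140/3] y:[69/2,89/2] z:[26,49] -> hit [128/3,89/2], descend [9, 10, 12]
    N9 x:[134/3,46] y:[73/2,75/2] z:[26,28] -> miss, prune
    N10 x:[128/3,130/3] y:[69/2,35] z:[40,42] -> miss, prune
    N12 x:[137/3,140/3] y:[85/2,89/2] z:[44,49] -> miss, prune
  N8 x:[110/3,41] y:[65/2,43] z:[21,40] -> hit [110/3,40], descend [3, 5, 16, 17]
    N3 x:[110/3,112/3] y:[85/2,43] z:[21,25] -> miss, prune
    N5 x:[122/3,41] y:[65/2,35] z:[32,33] -> miss, prune
    N16 x:[39,41] y:[39,41] z:[39,40] -> hit [39,40] leaf, test {P2@t=39}
    N17 x:[38,119/3] y:[65/2,35] z:[23,29] -> miss, prune

order=[0, 1, 4, 7, 9, 10, 12, 8, 3, 5, 16, 17]  |boxes|=12  |leaves|=1  hit=P2

== RESULT ==
12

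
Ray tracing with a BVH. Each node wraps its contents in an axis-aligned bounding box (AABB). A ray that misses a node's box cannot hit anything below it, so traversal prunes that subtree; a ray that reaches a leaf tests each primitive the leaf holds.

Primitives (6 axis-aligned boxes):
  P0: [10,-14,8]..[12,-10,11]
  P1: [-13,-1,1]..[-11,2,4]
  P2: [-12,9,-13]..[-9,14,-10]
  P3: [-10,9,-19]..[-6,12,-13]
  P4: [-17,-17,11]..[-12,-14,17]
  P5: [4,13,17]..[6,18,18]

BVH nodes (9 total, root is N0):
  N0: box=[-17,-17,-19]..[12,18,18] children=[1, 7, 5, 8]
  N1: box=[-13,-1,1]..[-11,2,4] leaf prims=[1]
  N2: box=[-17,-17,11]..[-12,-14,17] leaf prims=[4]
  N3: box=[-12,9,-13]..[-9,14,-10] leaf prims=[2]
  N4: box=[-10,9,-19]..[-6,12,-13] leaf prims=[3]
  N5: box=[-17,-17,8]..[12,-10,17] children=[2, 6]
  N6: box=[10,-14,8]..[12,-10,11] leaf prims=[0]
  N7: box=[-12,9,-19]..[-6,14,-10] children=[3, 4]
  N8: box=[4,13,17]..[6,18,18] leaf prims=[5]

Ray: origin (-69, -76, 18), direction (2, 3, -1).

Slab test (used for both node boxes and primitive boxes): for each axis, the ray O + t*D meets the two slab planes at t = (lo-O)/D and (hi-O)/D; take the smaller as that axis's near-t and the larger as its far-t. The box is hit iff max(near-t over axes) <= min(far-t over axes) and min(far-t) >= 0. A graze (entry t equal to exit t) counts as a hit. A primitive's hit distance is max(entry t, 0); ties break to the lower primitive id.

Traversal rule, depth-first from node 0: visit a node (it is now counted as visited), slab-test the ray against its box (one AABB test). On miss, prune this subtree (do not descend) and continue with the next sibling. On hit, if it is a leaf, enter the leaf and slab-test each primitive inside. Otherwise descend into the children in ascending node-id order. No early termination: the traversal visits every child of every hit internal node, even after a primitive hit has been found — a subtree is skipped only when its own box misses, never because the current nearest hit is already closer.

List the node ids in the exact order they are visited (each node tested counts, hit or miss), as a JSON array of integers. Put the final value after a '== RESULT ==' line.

Trace the traversal:
N0 x:[26,81/2] y:[59/3,94/3] z:[0,37] -> hit [26,94/3], descend [1, 5, 7, 8]
  N1 x:[28,29] y:[25,26] z:[14,17] -> miss, prune
  N5 x:[26,81/2] y:[59/3,22] z:[1,10] -> miss, prune
  N7 x:[57/2,63/2] y:[85/3,30] z:[28,37] -> hit [57/2,30], descend [3, 4]
    N3 x:[57/2,30] y:[85/3,30] z:[28,31] -> hit [57/2,30] leaf, test {P2@t=57/2}
    N4 x:[59/2,63/2] y:[85/3,88/3] z:[31,37] -> miss, prune
  N8 x:[73/2,75/2] y:[89/3,94/3] z:[0,1] -> miss, prune

order=[0, 1, 5, 7, 3, 4, 8]  |boxes|=7  |leaves|=1  hit=P2

== RESULT ==
[0, 1, 5, 7, 3, 4, 8]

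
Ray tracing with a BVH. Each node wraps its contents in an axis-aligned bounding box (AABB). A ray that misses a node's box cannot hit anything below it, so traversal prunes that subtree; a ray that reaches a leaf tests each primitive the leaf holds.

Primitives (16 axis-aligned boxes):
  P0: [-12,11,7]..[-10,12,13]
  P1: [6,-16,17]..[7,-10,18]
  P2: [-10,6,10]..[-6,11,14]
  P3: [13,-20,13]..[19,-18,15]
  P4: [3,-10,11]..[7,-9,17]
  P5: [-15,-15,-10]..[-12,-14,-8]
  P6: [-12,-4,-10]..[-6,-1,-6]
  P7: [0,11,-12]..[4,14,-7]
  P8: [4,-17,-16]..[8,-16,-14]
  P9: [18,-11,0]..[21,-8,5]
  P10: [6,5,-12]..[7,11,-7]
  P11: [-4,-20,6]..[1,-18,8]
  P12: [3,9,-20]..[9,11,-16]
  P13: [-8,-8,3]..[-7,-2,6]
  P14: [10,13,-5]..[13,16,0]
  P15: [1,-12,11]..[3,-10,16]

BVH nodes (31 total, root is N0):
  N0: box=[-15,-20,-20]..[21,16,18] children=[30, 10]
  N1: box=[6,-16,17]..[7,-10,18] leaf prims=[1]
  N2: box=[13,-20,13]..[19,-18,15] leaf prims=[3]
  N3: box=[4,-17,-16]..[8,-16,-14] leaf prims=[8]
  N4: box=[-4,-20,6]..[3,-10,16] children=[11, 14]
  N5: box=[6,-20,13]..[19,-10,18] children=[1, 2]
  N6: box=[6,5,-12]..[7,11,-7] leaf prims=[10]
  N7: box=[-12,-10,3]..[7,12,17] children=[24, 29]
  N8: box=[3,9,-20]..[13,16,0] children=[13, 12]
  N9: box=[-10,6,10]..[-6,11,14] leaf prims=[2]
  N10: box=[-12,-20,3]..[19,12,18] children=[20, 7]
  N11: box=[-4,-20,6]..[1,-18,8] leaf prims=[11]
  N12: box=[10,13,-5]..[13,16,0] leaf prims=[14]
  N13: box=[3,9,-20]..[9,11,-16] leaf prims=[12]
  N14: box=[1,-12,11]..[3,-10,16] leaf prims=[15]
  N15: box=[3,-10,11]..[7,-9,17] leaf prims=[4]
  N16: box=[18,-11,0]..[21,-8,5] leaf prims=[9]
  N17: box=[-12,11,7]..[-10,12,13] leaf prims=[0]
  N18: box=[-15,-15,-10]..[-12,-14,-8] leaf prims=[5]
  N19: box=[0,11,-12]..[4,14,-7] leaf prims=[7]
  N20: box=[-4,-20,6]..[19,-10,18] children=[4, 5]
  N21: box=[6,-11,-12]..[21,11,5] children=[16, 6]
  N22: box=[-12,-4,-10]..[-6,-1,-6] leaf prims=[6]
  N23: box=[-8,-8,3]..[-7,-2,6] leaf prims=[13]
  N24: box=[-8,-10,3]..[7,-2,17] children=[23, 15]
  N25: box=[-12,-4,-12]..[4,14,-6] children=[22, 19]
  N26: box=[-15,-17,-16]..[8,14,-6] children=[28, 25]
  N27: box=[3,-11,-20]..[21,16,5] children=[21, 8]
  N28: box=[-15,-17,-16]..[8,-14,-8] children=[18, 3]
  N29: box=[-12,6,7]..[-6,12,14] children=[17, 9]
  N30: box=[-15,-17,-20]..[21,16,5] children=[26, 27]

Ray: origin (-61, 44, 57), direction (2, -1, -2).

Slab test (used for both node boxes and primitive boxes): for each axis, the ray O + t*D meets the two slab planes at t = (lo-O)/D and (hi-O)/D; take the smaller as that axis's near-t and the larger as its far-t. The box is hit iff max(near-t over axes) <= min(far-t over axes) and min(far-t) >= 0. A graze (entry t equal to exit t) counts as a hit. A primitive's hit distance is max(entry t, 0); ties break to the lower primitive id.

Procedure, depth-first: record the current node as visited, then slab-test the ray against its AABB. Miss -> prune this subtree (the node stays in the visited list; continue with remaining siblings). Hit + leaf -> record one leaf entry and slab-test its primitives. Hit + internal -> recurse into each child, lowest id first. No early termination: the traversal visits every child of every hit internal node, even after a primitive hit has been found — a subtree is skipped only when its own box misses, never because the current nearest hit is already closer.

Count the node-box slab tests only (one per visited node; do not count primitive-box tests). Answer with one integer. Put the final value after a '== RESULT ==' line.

Traverse from the root:
N0 x:[23,41] y:[28,64] z:[39/2,77/2] -> hit [28,77/2], descend [10, 30]
  N10 x:[49/2,40] y:[32,64] z:[39/2,27] -> miss, prune
  N30 x:[23,41] y:[28,61] z:[26,77/2] -> hit [28,77/2], descend [26, 27]
    N26 x:[23,69/2] y:[30,61] z:[63/2,73/2] -> hit [63/2,69/2], descend [25, 28]
      N25 x:[49/2,65/2] y:[30,48] z:[63/2,69/2] -> hit [63/2,65/2], descend [19, 22]
        N19 x:[61/2,65/2] y:[30,33] z:[32,69/2] -> hit [32,65/2] leaf, test {P7@t=32}
        N22 x:[49/2,55/2] y:[45,48] z:[63/2,67/2] -> miss, prune
      N28 x:[23,69/2] y:[58,61] z:[65/2,73/2] -> miss, prune
    N27 x:[32,41] y:[28,55] z:[26,77/2] -> hit [32,77/2], descend [8, 21]
      N8 x:[32,37] y:[28,35] z:[57/2,77/2] -> hit [32,35], descend [12, 13]
        N12 x:[71/2,37] y:[28,31] z:[57/2,31] -> miss, prune
        N13 x:[32,35] y:[33,35] z:[73/2,77/2] -> miss, prune
      N21 x:[67/2,41] y:[33,55] z:[26,69/2] -> hit [67/2,69/2], descend [6, 16]
        N6 x:[67/2,34] y:[33,39] z:[32,69/2] -> hit [67/2,34] leaf, test {P10@t=67/2}
        N16 x:[79/2,41] y:[52,55] z:[26,57/2] -> miss, prune

Summary -> nodes [0, 10, 30, 26, 25, 19, 22, 28, 27, 8, 12, 13, 21, 6, 16]; box-tests=15; leaf-entries=2; first=P7

== RESULT ==
15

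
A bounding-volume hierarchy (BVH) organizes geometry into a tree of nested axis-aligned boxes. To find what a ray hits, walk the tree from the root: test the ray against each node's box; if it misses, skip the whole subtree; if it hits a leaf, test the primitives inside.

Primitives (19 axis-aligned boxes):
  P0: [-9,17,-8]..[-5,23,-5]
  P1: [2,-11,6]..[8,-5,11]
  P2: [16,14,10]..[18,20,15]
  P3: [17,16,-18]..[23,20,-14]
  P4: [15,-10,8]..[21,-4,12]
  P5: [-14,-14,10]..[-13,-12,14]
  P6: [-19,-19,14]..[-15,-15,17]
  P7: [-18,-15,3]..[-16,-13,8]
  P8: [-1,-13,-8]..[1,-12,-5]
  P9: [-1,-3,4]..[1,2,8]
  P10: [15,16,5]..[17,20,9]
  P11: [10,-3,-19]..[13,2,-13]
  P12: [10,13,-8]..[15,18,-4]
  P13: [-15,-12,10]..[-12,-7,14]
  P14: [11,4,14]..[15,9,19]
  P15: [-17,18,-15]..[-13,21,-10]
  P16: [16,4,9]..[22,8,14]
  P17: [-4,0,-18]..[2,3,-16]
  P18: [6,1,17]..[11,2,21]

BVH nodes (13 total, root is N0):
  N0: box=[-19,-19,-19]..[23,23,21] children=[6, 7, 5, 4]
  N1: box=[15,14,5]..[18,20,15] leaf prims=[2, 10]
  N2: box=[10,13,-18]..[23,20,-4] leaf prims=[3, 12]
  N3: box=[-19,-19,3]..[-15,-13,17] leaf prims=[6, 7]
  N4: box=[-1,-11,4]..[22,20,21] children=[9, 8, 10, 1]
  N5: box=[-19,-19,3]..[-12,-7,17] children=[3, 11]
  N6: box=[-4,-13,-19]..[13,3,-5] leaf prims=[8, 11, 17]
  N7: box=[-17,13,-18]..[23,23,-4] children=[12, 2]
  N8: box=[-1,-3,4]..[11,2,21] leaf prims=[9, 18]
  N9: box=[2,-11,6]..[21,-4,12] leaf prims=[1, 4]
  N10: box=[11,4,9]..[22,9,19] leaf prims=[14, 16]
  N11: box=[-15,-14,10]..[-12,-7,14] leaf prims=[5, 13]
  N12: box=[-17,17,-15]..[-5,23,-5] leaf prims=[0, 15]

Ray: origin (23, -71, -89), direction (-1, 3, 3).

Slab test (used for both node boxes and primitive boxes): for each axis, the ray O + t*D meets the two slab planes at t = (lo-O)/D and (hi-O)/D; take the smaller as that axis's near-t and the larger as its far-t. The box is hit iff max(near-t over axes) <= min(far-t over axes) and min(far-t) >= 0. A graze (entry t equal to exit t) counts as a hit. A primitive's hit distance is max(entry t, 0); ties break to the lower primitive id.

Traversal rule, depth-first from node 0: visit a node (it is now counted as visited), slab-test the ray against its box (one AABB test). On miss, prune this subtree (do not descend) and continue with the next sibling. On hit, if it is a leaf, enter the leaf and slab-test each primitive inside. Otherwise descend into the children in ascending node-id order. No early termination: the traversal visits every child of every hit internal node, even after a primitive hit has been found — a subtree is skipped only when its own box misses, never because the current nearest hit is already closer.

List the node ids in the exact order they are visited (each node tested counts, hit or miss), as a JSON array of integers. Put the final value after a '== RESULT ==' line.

Trace the traversal:
N0 x:[0,42] y:[52/3,94/3] z:[70/3,110/3] -> hit [70/3,94/3], descend [4, 5, 6, 7]
  N4 x:[1,24] y:[20,91/3] z:[31,110/3] -> miss, prune
  N5 x:[35,42] y:[52/3,64/3] z:[92/3,106/3] -> miss, prune
  N6 x:[10,27] y:[58/3,74/3] z:[70/3,28] -> hit [70/3,74/3] leaf, test {P8(miss), P11(miss), P17@t=71/3}
  N7 x:[0,40] y:[28,94/3] z:[71/3,85/3] -> hit [28,85/3], descend [2, 12]
    N2 x:[0,13] y:[28,91/3] z:[71/3,85/3] -> miss, prune
    N12 x:[28,40] y:[88/3,94/3] z:[74/3,28] -> miss, prune

Summary -> nodes [0, 4, 5, 6, 7, 2, 12]; box-tests=7; leaf-entries=1; first=P17

== RESULT ==
[0, 4, 5, 6, 7, 2, 12]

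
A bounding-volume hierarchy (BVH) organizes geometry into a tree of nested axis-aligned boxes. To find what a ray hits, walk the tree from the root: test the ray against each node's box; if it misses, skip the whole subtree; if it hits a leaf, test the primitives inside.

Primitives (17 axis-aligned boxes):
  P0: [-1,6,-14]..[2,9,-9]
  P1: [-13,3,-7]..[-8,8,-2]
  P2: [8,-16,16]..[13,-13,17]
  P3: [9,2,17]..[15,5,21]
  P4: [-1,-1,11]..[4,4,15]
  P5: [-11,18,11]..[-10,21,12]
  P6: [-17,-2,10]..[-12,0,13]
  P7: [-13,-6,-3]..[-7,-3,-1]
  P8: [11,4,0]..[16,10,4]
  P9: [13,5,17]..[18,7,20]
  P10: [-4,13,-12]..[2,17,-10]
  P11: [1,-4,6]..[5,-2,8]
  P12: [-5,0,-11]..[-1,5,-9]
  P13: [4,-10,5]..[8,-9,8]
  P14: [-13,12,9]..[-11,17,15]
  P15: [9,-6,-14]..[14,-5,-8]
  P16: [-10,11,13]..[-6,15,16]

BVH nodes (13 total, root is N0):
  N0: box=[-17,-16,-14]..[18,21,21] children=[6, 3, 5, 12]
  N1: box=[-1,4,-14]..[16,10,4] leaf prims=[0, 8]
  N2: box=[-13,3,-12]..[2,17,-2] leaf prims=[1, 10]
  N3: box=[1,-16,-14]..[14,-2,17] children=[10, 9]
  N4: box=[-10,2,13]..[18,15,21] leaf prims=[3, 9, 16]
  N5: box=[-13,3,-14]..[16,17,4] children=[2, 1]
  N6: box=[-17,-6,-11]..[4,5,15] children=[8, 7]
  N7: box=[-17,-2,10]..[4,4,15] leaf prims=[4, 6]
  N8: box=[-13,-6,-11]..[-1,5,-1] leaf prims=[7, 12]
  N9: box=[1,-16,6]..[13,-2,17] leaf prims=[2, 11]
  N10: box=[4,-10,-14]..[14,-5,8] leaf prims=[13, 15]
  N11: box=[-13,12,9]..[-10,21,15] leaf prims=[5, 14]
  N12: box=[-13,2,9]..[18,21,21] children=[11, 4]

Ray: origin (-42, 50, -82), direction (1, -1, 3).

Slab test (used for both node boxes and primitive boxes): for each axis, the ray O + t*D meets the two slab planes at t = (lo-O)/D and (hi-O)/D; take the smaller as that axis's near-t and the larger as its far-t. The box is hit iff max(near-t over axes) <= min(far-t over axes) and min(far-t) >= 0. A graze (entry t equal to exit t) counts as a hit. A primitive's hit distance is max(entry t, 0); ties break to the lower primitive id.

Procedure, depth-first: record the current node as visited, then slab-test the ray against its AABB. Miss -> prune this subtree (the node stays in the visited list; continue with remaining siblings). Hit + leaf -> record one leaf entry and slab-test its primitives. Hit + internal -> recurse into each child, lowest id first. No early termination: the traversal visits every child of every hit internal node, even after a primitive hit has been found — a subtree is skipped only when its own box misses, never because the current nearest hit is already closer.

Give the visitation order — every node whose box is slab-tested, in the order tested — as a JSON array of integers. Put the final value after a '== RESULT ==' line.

Traverse from the root:
N0 x:[25,60] y:[29,66] z:[68/3,103/3] -> hit [29,103/3], descend [3, 5, 6, 12]
  N3 x:[43,56] y:[52,66] z:[68/3,33] -> miss, prune
  N5 x:[29,58] y:[33,47] z:[68/3,86/3] -> miss, prune
  N6 x:[25,46] y:[45,56] z:[71/3,97/3] -> miss, prune
  N12 x:[29,60] y:[29,48] z:[91/3,103/3] -> hit [91/3,103/3], descend [4, 11]
    N4 x:[32,60] y:[35,48] z:[95/3,103/3] -> miss, prune
    N11 x:[29,32] y:[29,38] z:[91/3,97/3] -> hit [91/3,32] leaf, test {P5@t=31, P14(miss)}

7 AABB tests over nodes [0, 3, 5, 6, 12, 4, 11]; 1 leaf entered; closest P5.

== RESULT ==
[0, 3, 5, 6, 12, 4, 11]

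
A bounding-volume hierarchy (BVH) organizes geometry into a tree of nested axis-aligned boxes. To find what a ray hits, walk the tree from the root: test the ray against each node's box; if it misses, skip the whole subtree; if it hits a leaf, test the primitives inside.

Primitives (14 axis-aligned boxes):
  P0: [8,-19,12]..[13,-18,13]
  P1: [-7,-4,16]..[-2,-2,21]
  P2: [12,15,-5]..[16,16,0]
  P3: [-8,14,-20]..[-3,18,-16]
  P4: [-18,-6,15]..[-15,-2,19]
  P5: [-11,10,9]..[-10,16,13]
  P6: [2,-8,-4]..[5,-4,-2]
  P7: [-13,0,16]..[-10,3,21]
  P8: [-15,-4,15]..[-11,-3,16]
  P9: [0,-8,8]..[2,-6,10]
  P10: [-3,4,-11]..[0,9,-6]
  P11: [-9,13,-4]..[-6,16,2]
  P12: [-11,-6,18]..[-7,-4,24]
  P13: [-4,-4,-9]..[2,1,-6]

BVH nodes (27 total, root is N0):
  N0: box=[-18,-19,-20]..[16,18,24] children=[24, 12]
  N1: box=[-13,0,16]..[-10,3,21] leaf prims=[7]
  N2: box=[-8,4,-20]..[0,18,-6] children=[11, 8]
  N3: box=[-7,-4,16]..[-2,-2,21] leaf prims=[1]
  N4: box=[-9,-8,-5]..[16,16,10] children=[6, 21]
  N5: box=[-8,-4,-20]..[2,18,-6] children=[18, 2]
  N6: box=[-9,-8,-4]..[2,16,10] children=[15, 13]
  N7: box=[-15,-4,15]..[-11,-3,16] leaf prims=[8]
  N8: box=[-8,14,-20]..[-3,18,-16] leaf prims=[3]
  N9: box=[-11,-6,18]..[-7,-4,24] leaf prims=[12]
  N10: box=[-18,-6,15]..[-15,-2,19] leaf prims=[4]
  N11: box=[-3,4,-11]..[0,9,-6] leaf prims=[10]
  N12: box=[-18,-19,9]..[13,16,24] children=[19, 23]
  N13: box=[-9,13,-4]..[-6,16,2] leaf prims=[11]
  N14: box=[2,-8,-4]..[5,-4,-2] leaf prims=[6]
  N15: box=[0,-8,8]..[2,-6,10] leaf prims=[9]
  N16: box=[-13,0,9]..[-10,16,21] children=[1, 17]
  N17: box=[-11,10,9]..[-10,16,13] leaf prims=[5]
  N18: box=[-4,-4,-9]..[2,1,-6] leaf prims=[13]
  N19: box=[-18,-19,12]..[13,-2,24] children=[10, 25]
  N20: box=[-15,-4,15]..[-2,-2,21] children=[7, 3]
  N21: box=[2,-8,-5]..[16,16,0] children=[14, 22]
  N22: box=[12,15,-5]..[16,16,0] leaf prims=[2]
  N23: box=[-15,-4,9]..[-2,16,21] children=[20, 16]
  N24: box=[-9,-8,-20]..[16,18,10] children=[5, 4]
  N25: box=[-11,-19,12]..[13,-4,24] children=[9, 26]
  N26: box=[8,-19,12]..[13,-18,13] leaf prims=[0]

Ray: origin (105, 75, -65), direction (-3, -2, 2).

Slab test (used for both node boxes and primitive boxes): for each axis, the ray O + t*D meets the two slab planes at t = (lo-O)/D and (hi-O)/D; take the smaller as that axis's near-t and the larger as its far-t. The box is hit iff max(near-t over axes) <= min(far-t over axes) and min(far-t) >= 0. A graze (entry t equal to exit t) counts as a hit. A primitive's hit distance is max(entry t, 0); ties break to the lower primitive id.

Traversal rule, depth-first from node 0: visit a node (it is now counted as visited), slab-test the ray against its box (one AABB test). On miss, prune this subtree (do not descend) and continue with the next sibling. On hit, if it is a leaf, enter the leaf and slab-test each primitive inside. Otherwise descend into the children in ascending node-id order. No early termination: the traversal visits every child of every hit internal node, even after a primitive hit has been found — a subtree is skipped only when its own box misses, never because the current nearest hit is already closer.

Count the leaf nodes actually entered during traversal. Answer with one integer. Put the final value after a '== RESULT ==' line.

Walk:
N0 x:[89/3,41] y:[57/2,47] z:[45/2,89/2] -> hit [89/3,41], descend [12, 24]
  N12 x:[92/3,41] y:[59/2,47] z:[37,89/2] -> hit [37,41], descend [19, 23]
    N19 x:[92/3,41] y:[77/2,47] z:[77/2,89/2] -> hit [77/2,41], descend [10, 25]
      N10 x:[40,41] y:[77/2,81/2] z:[40,42] -> hit [40,81/2] leaf, test {P4@t=40}
      N25 x:[92/3,116/3] y:[79/2,47] z:[77/2,89/2] -> miss, prune
    N23 x:[107/3,40] y:[59/2,79/2] z:[37,43] -> hit [37,79/2], descend [16, 20]
      N16 x:[115/3,118/3] y:[59/2,75/2] z:[37,43] -> miss, prune
      N20 x:[107/3,40] y:[77/2,79/2] z:[40,43] -> miss, prune
  N24 x:[89/3,38] y:[57/2,83/2] z:[45/2,75/2] -> hit [89/3,75/2], descend [4, 5]
    N4 x:[89/3,38] y:[59/2,83/2] z:[30,75/2] -> hit [30,75/2], descend [6, 21]
      N6 x:[103/3,38] y:[59/2,83/2] z:[61/2,75/2] -> hit [103/3,75/2], descend [13, 15]
        N13 x:[37,38] y:[59/2,31] z:[61/2,67/2] -> miss, prune
        N15 x:[103/3,35] y:[81/2,83/2] z:[73/2,75/2] -> miss, prune
      N21 x:[89/3,103/3] y:[59/2,83/2] z:[30,65/2] -> hit [30,65/2], descend [14, 22]
        N14 x:[100/3,103/3] y:[79/2,83/2] z:[61/2,63/2] -> miss, prune
        N22 x:[89/3,31] y:[59/2,30] z:[30,65/2] -> hit [30,30] leaf, test {P2@t=30}
    N5 x:[103/3,113/3] y:[57/2,79/2] z:[45/2,59/2] -> miss, prune

Visited [0, 12, 19, 10, 25, 23, 16, 20, 24, 4, 6, 13, 15, 21, 14, 22, 5]. Tests: 17 box, 2 leaf. Nearest: P2.

== RESULT ==
2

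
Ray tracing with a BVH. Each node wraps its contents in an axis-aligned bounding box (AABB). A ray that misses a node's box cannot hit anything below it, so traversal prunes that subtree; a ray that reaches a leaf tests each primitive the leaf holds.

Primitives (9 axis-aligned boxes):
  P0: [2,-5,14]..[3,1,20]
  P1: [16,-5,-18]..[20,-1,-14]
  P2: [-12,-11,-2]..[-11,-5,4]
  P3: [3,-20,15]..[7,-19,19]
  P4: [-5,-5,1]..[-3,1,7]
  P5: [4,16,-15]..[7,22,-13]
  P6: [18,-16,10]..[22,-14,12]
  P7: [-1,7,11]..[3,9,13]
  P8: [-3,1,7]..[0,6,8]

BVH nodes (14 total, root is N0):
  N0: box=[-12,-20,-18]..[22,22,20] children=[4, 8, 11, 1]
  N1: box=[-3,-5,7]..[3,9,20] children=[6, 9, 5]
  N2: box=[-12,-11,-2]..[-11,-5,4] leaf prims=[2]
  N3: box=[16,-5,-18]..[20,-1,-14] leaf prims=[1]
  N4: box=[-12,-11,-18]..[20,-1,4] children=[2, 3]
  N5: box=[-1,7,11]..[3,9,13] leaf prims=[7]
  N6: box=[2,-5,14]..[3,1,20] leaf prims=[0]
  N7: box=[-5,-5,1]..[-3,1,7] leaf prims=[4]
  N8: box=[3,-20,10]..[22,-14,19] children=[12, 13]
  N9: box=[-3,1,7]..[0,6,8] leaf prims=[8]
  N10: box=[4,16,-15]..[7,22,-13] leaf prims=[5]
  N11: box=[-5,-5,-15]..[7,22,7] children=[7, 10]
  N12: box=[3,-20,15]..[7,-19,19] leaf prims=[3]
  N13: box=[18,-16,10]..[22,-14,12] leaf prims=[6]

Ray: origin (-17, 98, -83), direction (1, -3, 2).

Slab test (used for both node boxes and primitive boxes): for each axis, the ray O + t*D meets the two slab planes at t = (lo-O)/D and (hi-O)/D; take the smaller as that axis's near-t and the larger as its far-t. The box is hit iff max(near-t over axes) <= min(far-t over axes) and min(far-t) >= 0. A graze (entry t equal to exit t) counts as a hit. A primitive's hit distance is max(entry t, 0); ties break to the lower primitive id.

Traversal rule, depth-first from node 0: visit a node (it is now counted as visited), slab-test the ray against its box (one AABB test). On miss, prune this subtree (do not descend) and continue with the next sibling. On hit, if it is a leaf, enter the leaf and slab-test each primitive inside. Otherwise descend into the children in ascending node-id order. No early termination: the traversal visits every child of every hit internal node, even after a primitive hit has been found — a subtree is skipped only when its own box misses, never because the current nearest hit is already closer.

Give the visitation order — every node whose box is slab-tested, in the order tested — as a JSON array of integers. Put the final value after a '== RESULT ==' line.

Trace the traversal:
N0 x:[5,39] y:[76/3,118/3] z:[65/2,103/2] -> hit [65/2,39], descend [1, 4, 8, 11]
  N1 x:[14,20] y:[89/3,103/3] z:[45,103/2] -> miss, prune
  N4 x:[5,37] y:[33,109/3] z:[65/2,87/2] -> hit [33,109/3], descend [2, 3]
    N2 x:[5,6] y:[103/3,109/3] z:[81/2,87/2] -> miss, prune
    N3 x:[33,37] y:[33,103/3] z:[65/2,69/2] -> hit [33,103/3] leaf, test {P1@t=33}
  N8 x:[20,39] y:[112/3,118/3] z:[93/2,51] -> miss, prune
  N11 x:[12,24] y:[76/3,103/3] z:[34,45] -> miss, prune

7 AABB tests over nodes [0, 1, 4, 2, 3, 8, 11]; 1 leaf entered; closest P1.

== RESULT ==
[0, 1, 4, 2, 3, 8, 11]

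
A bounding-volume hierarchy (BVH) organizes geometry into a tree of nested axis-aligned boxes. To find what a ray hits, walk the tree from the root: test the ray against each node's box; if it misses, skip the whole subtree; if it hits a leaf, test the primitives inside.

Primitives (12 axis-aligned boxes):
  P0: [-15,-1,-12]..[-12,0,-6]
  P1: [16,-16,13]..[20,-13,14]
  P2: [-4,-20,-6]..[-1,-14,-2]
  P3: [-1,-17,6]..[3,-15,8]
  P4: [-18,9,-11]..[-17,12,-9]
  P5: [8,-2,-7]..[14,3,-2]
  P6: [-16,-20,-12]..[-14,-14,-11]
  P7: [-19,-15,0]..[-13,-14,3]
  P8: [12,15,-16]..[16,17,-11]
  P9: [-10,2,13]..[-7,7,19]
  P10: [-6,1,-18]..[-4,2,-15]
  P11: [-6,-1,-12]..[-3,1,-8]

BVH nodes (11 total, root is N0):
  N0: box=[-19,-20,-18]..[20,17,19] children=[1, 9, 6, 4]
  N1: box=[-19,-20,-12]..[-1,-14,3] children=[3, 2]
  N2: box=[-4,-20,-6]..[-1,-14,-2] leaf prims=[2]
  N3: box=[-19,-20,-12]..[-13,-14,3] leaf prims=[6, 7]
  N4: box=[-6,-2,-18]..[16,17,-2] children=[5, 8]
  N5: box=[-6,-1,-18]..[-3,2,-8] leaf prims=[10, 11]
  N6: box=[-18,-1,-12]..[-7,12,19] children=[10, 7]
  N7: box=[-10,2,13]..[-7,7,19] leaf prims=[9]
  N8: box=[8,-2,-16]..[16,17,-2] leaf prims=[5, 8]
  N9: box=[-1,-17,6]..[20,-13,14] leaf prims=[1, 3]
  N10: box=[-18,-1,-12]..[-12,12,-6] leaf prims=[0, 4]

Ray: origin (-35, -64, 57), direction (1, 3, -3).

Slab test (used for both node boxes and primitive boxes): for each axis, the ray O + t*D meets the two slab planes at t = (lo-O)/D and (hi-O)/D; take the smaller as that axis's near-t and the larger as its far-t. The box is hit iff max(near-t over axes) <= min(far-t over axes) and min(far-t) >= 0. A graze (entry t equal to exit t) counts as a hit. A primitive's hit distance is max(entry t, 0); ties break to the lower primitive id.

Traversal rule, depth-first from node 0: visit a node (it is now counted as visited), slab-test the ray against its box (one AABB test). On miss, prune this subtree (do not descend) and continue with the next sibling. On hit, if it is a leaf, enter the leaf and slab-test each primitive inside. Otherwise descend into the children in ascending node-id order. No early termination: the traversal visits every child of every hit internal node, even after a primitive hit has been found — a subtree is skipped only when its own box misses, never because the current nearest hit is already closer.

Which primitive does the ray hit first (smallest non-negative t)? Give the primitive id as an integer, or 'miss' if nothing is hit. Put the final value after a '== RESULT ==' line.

Walk:
N0 x:[16,55] y:[44/3,27] z:[38/3,25] -> hit [16,25], descend [1, 4, 6, 9]
  N1 x:[16,34] y:[44/3,50/3] z:[18,23] -> miss, prune
  N4 x:[29,51] y:[62/3,27] z:[59/3,25] -> miss, prune
  N6 x:[17,28] y:[21,76/3] z:[38/3,23] -> hit [21,23], descend [7, 10]
    N7 x:[25,28] y:[22,71/3] z:[38/3,44/3] -> miss, prune
    N10 x:[17,23] y:[21,76/3] z:[21,23] -> hit [21,23] leaf, test {P0@t=21, P4(miss)}
  N9 x:[34,55] y:[47/3,17] z:[43/3,17] -> miss, prune

7 AABB tests over nodes [0, 1, 4, 6, 7, 10, 9]; 1 leaf entered; closest P0.

== RESULT ==
0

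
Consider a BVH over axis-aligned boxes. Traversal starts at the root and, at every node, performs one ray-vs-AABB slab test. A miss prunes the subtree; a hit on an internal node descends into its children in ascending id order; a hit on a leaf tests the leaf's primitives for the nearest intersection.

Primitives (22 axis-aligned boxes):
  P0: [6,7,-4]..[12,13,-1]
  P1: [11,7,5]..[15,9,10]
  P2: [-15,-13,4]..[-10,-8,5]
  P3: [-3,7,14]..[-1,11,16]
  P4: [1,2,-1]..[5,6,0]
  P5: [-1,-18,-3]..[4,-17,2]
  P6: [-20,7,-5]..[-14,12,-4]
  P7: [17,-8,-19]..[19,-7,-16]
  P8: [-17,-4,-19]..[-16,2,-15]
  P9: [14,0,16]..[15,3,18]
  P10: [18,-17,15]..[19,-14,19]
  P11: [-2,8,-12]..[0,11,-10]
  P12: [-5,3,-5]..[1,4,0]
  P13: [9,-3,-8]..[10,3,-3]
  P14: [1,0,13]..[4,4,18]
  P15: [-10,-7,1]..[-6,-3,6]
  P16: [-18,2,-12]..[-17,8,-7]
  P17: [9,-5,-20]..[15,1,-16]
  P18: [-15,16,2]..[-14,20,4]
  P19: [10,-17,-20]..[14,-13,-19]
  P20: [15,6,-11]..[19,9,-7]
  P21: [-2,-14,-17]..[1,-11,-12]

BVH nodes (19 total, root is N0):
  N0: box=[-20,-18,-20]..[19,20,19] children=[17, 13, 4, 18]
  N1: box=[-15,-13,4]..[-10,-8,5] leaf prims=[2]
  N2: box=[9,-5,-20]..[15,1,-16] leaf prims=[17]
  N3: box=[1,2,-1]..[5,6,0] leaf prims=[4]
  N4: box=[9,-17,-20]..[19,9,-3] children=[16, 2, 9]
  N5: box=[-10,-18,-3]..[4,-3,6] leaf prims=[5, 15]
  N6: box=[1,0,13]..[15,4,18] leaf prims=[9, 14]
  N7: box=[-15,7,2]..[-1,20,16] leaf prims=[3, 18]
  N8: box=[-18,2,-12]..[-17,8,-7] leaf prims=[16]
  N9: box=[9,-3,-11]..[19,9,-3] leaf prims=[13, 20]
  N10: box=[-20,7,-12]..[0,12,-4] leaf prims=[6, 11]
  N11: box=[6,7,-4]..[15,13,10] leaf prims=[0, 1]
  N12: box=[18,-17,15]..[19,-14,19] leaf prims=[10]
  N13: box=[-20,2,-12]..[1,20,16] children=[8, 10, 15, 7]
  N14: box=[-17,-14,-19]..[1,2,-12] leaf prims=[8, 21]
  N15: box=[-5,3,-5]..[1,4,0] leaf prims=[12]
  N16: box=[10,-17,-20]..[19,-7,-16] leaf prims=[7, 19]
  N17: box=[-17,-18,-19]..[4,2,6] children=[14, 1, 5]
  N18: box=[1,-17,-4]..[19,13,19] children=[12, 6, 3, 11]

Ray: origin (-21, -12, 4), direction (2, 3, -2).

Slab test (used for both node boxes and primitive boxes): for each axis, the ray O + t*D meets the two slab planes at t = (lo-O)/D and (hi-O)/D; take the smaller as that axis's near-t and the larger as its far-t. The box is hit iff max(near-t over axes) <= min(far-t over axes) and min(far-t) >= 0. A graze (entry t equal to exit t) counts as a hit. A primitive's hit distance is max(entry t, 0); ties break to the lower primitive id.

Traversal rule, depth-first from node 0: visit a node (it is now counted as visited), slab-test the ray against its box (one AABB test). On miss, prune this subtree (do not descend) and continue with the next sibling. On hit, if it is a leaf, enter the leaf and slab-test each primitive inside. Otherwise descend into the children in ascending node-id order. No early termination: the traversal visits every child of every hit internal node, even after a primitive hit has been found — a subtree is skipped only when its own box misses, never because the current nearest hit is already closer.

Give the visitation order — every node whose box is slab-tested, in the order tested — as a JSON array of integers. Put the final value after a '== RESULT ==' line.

Walk:
N0 x:[1/2,20] y:[-2,32/3] z:[-15/2,12] -> hit [1/2,32/3], descend [4, 13, 17, 18]
  N4 x:[15,20] y:[-5/3,7] z:[7/2,12] -> miss, prune
  N13 x:[1/2,11] y:[14/3,32/3] z:[-6,8] -> hit [14/3,8], descend [7, 8, 10, 15]
    N7 x:[3,10] y:[19/3,32/3] z:[-6,1] -> miss, prune
    N8 x:[3/2,2] y:[14/3,20/3] z:[11/2,8] -> miss, prune
    N10 x:[1/2,21/2] y:[19/3,8] z:[4,8] -> hit [19/3,8] leaf, test {P6(miss), P11(miss)}
    N15 x:[8,11] y:[5,16/3] z:[2,9/2] -> miss, prune
  N17 x:[2,25/2] y:[-2,14/3] z:[-1,23/2] -> hit [2,14/3], descend [1, 5, 14]
    N1 x:[3,11/2] y:[-1/3,4/3] z:[-1/2,0] -> miss, prune
    N5 x:[11/2,25/2] y:[-2,3] z:[-1,7/2] -> miss, prune
    N14 x:[2,11] y:[-2/3,14/3] z:[8,23/2] -> miss, prune
  N18 x:[11,20] y:[-5/3,25/3] z:[-15/2,4] -> miss, prune

order=[0, 4, 13, 7, 8, 10, 15, 17, 1, 5, 14, 18]  |boxes|=12  |leaves|=1  hit=miss

== RESULT ==
[0, 4, 13, 7, 8, 10, 15, 17, 1, 5, 14, 18]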